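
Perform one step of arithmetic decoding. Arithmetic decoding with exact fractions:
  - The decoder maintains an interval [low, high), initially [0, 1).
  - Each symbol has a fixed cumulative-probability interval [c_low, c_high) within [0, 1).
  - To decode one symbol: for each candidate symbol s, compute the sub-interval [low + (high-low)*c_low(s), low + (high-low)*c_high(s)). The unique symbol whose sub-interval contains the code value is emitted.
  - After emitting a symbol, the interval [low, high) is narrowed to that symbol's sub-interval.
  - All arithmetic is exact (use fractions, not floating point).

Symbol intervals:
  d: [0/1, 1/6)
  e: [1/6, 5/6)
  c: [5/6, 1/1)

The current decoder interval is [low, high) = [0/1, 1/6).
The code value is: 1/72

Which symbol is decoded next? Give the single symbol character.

Answer: d

Derivation:
Interval width = high − low = 1/6 − 0/1 = 1/6
Scaled code = (code − low) / width = (1/72 − 0/1) / 1/6 = 1/12
  d: [0/1, 1/6) ← scaled code falls here ✓
  e: [1/6, 5/6) 
  c: [5/6, 1/1) 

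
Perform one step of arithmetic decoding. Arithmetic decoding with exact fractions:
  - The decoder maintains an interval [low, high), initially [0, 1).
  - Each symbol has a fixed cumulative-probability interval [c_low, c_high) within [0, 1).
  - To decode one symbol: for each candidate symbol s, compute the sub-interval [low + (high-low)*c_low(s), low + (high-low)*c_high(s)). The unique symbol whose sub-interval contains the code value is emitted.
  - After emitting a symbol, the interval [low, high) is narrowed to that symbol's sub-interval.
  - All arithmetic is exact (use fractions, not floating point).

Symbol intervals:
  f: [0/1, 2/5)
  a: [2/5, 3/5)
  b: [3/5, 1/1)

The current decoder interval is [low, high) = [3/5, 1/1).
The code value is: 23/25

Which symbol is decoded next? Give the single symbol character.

Answer: b

Derivation:
Interval width = high − low = 1/1 − 3/5 = 2/5
Scaled code = (code − low) / width = (23/25 − 3/5) / 2/5 = 4/5
  f: [0/1, 2/5) 
  a: [2/5, 3/5) 
  b: [3/5, 1/1) ← scaled code falls here ✓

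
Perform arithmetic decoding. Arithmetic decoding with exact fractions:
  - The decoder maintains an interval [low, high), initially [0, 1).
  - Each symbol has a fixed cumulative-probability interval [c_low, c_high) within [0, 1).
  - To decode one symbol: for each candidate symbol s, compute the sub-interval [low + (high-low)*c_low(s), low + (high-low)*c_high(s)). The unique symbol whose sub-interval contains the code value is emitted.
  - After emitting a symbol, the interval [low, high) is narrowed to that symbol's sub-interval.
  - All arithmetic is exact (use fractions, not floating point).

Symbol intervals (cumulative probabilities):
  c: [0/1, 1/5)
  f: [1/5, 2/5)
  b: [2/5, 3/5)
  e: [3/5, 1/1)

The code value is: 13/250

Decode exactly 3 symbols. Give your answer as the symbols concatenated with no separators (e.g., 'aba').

Step 1: interval [0/1, 1/1), width = 1/1 - 0/1 = 1/1
  'c': [0/1 + 1/1*0/1, 0/1 + 1/1*1/5) = [0/1, 1/5) <- contains code 13/250
  'f': [0/1 + 1/1*1/5, 0/1 + 1/1*2/5) = [1/5, 2/5)
  'b': [0/1 + 1/1*2/5, 0/1 + 1/1*3/5) = [2/5, 3/5)
  'e': [0/1 + 1/1*3/5, 0/1 + 1/1*1/1) = [3/5, 1/1)
  emit 'c', narrow to [0/1, 1/5)
Step 2: interval [0/1, 1/5), width = 1/5 - 0/1 = 1/5
  'c': [0/1 + 1/5*0/1, 0/1 + 1/5*1/5) = [0/1, 1/25)
  'f': [0/1 + 1/5*1/5, 0/1 + 1/5*2/5) = [1/25, 2/25) <- contains code 13/250
  'b': [0/1 + 1/5*2/5, 0/1 + 1/5*3/5) = [2/25, 3/25)
  'e': [0/1 + 1/5*3/5, 0/1 + 1/5*1/1) = [3/25, 1/5)
  emit 'f', narrow to [1/25, 2/25)
Step 3: interval [1/25, 2/25), width = 2/25 - 1/25 = 1/25
  'c': [1/25 + 1/25*0/1, 1/25 + 1/25*1/5) = [1/25, 6/125)
  'f': [1/25 + 1/25*1/5, 1/25 + 1/25*2/5) = [6/125, 7/125) <- contains code 13/250
  'b': [1/25 + 1/25*2/5, 1/25 + 1/25*3/5) = [7/125, 8/125)
  'e': [1/25 + 1/25*3/5, 1/25 + 1/25*1/1) = [8/125, 2/25)
  emit 'f', narrow to [6/125, 7/125)

Answer: cff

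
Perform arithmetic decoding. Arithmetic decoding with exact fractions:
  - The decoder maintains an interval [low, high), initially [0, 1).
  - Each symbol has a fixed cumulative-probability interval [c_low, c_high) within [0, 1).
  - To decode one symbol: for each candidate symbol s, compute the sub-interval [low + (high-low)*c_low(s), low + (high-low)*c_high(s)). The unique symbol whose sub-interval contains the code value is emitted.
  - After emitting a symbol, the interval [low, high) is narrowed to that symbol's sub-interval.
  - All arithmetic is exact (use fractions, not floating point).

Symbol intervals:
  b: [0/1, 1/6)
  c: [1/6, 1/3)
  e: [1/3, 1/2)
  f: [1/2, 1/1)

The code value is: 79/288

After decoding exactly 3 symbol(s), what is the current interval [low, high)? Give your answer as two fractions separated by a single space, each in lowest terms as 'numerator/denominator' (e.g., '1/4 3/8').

Answer: 19/72 5/18

Derivation:
Step 1: interval [0/1, 1/1), width = 1/1 - 0/1 = 1/1
  'b': [0/1 + 1/1*0/1, 0/1 + 1/1*1/6) = [0/1, 1/6)
  'c': [0/1 + 1/1*1/6, 0/1 + 1/1*1/3) = [1/6, 1/3) <- contains code 79/288
  'e': [0/1 + 1/1*1/3, 0/1 + 1/1*1/2) = [1/3, 1/2)
  'f': [0/1 + 1/1*1/2, 0/1 + 1/1*1/1) = [1/2, 1/1)
  emit 'c', narrow to [1/6, 1/3)
Step 2: interval [1/6, 1/3), width = 1/3 - 1/6 = 1/6
  'b': [1/6 + 1/6*0/1, 1/6 + 1/6*1/6) = [1/6, 7/36)
  'c': [1/6 + 1/6*1/6, 1/6 + 1/6*1/3) = [7/36, 2/9)
  'e': [1/6 + 1/6*1/3, 1/6 + 1/6*1/2) = [2/9, 1/4)
  'f': [1/6 + 1/6*1/2, 1/6 + 1/6*1/1) = [1/4, 1/3) <- contains code 79/288
  emit 'f', narrow to [1/4, 1/3)
Step 3: interval [1/4, 1/3), width = 1/3 - 1/4 = 1/12
  'b': [1/4 + 1/12*0/1, 1/4 + 1/12*1/6) = [1/4, 19/72)
  'c': [1/4 + 1/12*1/6, 1/4 + 1/12*1/3) = [19/72, 5/18) <- contains code 79/288
  'e': [1/4 + 1/12*1/3, 1/4 + 1/12*1/2) = [5/18, 7/24)
  'f': [1/4 + 1/12*1/2, 1/4 + 1/12*1/1) = [7/24, 1/3)
  emit 'c', narrow to [19/72, 5/18)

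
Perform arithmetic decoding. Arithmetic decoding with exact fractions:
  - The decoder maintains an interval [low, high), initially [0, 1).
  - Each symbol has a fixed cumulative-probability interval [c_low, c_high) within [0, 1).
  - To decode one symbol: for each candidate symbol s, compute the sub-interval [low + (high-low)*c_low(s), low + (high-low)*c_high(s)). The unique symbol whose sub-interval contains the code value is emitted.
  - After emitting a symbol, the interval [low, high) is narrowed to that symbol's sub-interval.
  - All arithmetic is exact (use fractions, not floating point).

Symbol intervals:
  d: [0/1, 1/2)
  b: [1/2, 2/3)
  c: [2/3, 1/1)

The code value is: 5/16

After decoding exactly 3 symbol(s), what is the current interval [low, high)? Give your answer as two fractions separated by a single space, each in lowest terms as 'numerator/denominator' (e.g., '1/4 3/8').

Answer: 11/36 1/3

Derivation:
Step 1: interval [0/1, 1/1), width = 1/1 - 0/1 = 1/1
  'd': [0/1 + 1/1*0/1, 0/1 + 1/1*1/2) = [0/1, 1/2) <- contains code 5/16
  'b': [0/1 + 1/1*1/2, 0/1 + 1/1*2/3) = [1/2, 2/3)
  'c': [0/1 + 1/1*2/3, 0/1 + 1/1*1/1) = [2/3, 1/1)
  emit 'd', narrow to [0/1, 1/2)
Step 2: interval [0/1, 1/2), width = 1/2 - 0/1 = 1/2
  'd': [0/1 + 1/2*0/1, 0/1 + 1/2*1/2) = [0/1, 1/4)
  'b': [0/1 + 1/2*1/2, 0/1 + 1/2*2/3) = [1/4, 1/3) <- contains code 5/16
  'c': [0/1 + 1/2*2/3, 0/1 + 1/2*1/1) = [1/3, 1/2)
  emit 'b', narrow to [1/4, 1/3)
Step 3: interval [1/4, 1/3), width = 1/3 - 1/4 = 1/12
  'd': [1/4 + 1/12*0/1, 1/4 + 1/12*1/2) = [1/4, 7/24)
  'b': [1/4 + 1/12*1/2, 1/4 + 1/12*2/3) = [7/24, 11/36)
  'c': [1/4 + 1/12*2/3, 1/4 + 1/12*1/1) = [11/36, 1/3) <- contains code 5/16
  emit 'c', narrow to [11/36, 1/3)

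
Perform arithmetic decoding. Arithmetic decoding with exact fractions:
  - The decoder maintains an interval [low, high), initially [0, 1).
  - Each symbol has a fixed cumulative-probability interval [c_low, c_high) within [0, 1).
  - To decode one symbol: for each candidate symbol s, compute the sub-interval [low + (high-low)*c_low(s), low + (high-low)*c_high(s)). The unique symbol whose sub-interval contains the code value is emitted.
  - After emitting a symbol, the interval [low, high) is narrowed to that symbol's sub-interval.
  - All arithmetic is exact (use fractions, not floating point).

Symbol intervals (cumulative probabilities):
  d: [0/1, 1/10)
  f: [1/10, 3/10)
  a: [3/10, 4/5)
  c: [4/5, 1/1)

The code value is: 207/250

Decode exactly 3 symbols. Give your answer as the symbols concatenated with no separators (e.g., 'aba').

Answer: cff

Derivation:
Step 1: interval [0/1, 1/1), width = 1/1 - 0/1 = 1/1
  'd': [0/1 + 1/1*0/1, 0/1 + 1/1*1/10) = [0/1, 1/10)
  'f': [0/1 + 1/1*1/10, 0/1 + 1/1*3/10) = [1/10, 3/10)
  'a': [0/1 + 1/1*3/10, 0/1 + 1/1*4/5) = [3/10, 4/5)
  'c': [0/1 + 1/1*4/5, 0/1 + 1/1*1/1) = [4/5, 1/1) <- contains code 207/250
  emit 'c', narrow to [4/5, 1/1)
Step 2: interval [4/5, 1/1), width = 1/1 - 4/5 = 1/5
  'd': [4/5 + 1/5*0/1, 4/5 + 1/5*1/10) = [4/5, 41/50)
  'f': [4/5 + 1/5*1/10, 4/5 + 1/5*3/10) = [41/50, 43/50) <- contains code 207/250
  'a': [4/5 + 1/5*3/10, 4/5 + 1/5*4/5) = [43/50, 24/25)
  'c': [4/5 + 1/5*4/5, 4/5 + 1/5*1/1) = [24/25, 1/1)
  emit 'f', narrow to [41/50, 43/50)
Step 3: interval [41/50, 43/50), width = 43/50 - 41/50 = 1/25
  'd': [41/50 + 1/25*0/1, 41/50 + 1/25*1/10) = [41/50, 103/125)
  'f': [41/50 + 1/25*1/10, 41/50 + 1/25*3/10) = [103/125, 104/125) <- contains code 207/250
  'a': [41/50 + 1/25*3/10, 41/50 + 1/25*4/5) = [104/125, 213/250)
  'c': [41/50 + 1/25*4/5, 41/50 + 1/25*1/1) = [213/250, 43/50)
  emit 'f', narrow to [103/125, 104/125)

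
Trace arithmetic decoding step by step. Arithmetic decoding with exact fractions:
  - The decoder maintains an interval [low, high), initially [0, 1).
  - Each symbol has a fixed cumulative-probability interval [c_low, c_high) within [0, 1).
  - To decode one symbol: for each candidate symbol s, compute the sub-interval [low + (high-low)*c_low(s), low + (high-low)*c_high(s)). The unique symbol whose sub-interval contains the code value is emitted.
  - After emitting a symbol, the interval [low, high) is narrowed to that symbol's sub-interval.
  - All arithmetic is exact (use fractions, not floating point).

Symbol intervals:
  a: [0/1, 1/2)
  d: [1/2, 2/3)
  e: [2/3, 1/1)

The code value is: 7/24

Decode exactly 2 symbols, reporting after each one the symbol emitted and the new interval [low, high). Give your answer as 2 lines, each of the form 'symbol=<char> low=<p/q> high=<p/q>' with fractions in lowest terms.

Answer: symbol=a low=0/1 high=1/2
symbol=d low=1/4 high=1/3

Derivation:
Step 1: interval [0/1, 1/1), width = 1/1 - 0/1 = 1/1
  'a': [0/1 + 1/1*0/1, 0/1 + 1/1*1/2) = [0/1, 1/2) <- contains code 7/24
  'd': [0/1 + 1/1*1/2, 0/1 + 1/1*2/3) = [1/2, 2/3)
  'e': [0/1 + 1/1*2/3, 0/1 + 1/1*1/1) = [2/3, 1/1)
  emit 'a', narrow to [0/1, 1/2)
Step 2: interval [0/1, 1/2), width = 1/2 - 0/1 = 1/2
  'a': [0/1 + 1/2*0/1, 0/1 + 1/2*1/2) = [0/1, 1/4)
  'd': [0/1 + 1/2*1/2, 0/1 + 1/2*2/3) = [1/4, 1/3) <- contains code 7/24
  'e': [0/1 + 1/2*2/3, 0/1 + 1/2*1/1) = [1/3, 1/2)
  emit 'd', narrow to [1/4, 1/3)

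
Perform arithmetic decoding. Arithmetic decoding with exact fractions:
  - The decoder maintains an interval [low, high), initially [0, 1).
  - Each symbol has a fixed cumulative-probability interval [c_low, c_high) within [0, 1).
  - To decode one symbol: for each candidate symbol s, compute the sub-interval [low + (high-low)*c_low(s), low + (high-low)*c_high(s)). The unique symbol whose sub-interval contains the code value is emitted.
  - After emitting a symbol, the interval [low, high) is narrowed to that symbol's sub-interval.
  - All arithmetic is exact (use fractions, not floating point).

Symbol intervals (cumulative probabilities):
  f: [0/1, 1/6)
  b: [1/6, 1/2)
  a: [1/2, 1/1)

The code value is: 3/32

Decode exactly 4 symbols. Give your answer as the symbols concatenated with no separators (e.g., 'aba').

Answer: fafa

Derivation:
Step 1: interval [0/1, 1/1), width = 1/1 - 0/1 = 1/1
  'f': [0/1 + 1/1*0/1, 0/1 + 1/1*1/6) = [0/1, 1/6) <- contains code 3/32
  'b': [0/1 + 1/1*1/6, 0/1 + 1/1*1/2) = [1/6, 1/2)
  'a': [0/1 + 1/1*1/2, 0/1 + 1/1*1/1) = [1/2, 1/1)
  emit 'f', narrow to [0/1, 1/6)
Step 2: interval [0/1, 1/6), width = 1/6 - 0/1 = 1/6
  'f': [0/1 + 1/6*0/1, 0/1 + 1/6*1/6) = [0/1, 1/36)
  'b': [0/1 + 1/6*1/6, 0/1 + 1/6*1/2) = [1/36, 1/12)
  'a': [0/1 + 1/6*1/2, 0/1 + 1/6*1/1) = [1/12, 1/6) <- contains code 3/32
  emit 'a', narrow to [1/12, 1/6)
Step 3: interval [1/12, 1/6), width = 1/6 - 1/12 = 1/12
  'f': [1/12 + 1/12*0/1, 1/12 + 1/12*1/6) = [1/12, 7/72) <- contains code 3/32
  'b': [1/12 + 1/12*1/6, 1/12 + 1/12*1/2) = [7/72, 1/8)
  'a': [1/12 + 1/12*1/2, 1/12 + 1/12*1/1) = [1/8, 1/6)
  emit 'f', narrow to [1/12, 7/72)
Step 4: interval [1/12, 7/72), width = 7/72 - 1/12 = 1/72
  'f': [1/12 + 1/72*0/1, 1/12 + 1/72*1/6) = [1/12, 37/432)
  'b': [1/12 + 1/72*1/6, 1/12 + 1/72*1/2) = [37/432, 13/144)
  'a': [1/12 + 1/72*1/2, 1/12 + 1/72*1/1) = [13/144, 7/72) <- contains code 3/32
  emit 'a', narrow to [13/144, 7/72)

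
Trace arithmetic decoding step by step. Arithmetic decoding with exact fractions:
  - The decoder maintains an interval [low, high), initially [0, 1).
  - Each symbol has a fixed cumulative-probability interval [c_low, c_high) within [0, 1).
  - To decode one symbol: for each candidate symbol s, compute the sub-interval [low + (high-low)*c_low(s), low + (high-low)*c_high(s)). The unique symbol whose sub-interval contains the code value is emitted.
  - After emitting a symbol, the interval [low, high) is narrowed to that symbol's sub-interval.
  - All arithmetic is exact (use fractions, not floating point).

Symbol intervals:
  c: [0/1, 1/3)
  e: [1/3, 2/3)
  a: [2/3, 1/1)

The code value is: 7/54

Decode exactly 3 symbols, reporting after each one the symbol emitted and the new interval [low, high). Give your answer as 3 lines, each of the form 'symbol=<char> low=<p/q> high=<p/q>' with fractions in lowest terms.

Step 1: interval [0/1, 1/1), width = 1/1 - 0/1 = 1/1
  'c': [0/1 + 1/1*0/1, 0/1 + 1/1*1/3) = [0/1, 1/3) <- contains code 7/54
  'e': [0/1 + 1/1*1/3, 0/1 + 1/1*2/3) = [1/3, 2/3)
  'a': [0/1 + 1/1*2/3, 0/1 + 1/1*1/1) = [2/3, 1/1)
  emit 'c', narrow to [0/1, 1/3)
Step 2: interval [0/1, 1/3), width = 1/3 - 0/1 = 1/3
  'c': [0/1 + 1/3*0/1, 0/1 + 1/3*1/3) = [0/1, 1/9)
  'e': [0/1 + 1/3*1/3, 0/1 + 1/3*2/3) = [1/9, 2/9) <- contains code 7/54
  'a': [0/1 + 1/3*2/3, 0/1 + 1/3*1/1) = [2/9, 1/3)
  emit 'e', narrow to [1/9, 2/9)
Step 3: interval [1/9, 2/9), width = 2/9 - 1/9 = 1/9
  'c': [1/9 + 1/9*0/1, 1/9 + 1/9*1/3) = [1/9, 4/27) <- contains code 7/54
  'e': [1/9 + 1/9*1/3, 1/9 + 1/9*2/3) = [4/27, 5/27)
  'a': [1/9 + 1/9*2/3, 1/9 + 1/9*1/1) = [5/27, 2/9)
  emit 'c', narrow to [1/9, 4/27)

Answer: symbol=c low=0/1 high=1/3
symbol=e low=1/9 high=2/9
symbol=c low=1/9 high=4/27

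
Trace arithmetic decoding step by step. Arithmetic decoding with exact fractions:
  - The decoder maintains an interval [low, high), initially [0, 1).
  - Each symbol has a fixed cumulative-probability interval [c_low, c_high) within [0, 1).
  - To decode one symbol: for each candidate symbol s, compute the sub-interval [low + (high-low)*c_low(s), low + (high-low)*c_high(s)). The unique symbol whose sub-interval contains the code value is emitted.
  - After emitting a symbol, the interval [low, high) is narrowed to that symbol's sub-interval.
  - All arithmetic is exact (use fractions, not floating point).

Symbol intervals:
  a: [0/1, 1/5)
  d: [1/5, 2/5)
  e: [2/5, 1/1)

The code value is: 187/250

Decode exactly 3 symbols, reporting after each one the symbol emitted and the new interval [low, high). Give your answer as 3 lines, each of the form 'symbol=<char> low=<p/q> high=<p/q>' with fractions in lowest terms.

Answer: symbol=e low=2/5 high=1/1
symbol=e low=16/25 high=1/1
symbol=d low=89/125 high=98/125

Derivation:
Step 1: interval [0/1, 1/1), width = 1/1 - 0/1 = 1/1
  'a': [0/1 + 1/1*0/1, 0/1 + 1/1*1/5) = [0/1, 1/5)
  'd': [0/1 + 1/1*1/5, 0/1 + 1/1*2/5) = [1/5, 2/5)
  'e': [0/1 + 1/1*2/5, 0/1 + 1/1*1/1) = [2/5, 1/1) <- contains code 187/250
  emit 'e', narrow to [2/5, 1/1)
Step 2: interval [2/5, 1/1), width = 1/1 - 2/5 = 3/5
  'a': [2/5 + 3/5*0/1, 2/5 + 3/5*1/5) = [2/5, 13/25)
  'd': [2/5 + 3/5*1/5, 2/5 + 3/5*2/5) = [13/25, 16/25)
  'e': [2/5 + 3/5*2/5, 2/5 + 3/5*1/1) = [16/25, 1/1) <- contains code 187/250
  emit 'e', narrow to [16/25, 1/1)
Step 3: interval [16/25, 1/1), width = 1/1 - 16/25 = 9/25
  'a': [16/25 + 9/25*0/1, 16/25 + 9/25*1/5) = [16/25, 89/125)
  'd': [16/25 + 9/25*1/5, 16/25 + 9/25*2/5) = [89/125, 98/125) <- contains code 187/250
  'e': [16/25 + 9/25*2/5, 16/25 + 9/25*1/1) = [98/125, 1/1)
  emit 'd', narrow to [89/125, 98/125)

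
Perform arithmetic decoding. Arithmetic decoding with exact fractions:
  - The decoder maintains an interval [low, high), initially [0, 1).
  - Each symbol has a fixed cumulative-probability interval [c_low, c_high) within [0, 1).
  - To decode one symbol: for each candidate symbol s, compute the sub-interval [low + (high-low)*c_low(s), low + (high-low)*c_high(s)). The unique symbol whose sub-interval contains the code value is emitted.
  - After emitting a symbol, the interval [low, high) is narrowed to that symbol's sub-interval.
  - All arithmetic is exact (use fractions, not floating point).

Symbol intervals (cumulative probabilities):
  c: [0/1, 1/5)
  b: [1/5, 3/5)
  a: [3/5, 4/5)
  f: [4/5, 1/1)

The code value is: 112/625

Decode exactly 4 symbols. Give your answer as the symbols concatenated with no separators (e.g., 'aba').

Step 1: interval [0/1, 1/1), width = 1/1 - 0/1 = 1/1
  'c': [0/1 + 1/1*0/1, 0/1 + 1/1*1/5) = [0/1, 1/5) <- contains code 112/625
  'b': [0/1 + 1/1*1/5, 0/1 + 1/1*3/5) = [1/5, 3/5)
  'a': [0/1 + 1/1*3/5, 0/1 + 1/1*4/5) = [3/5, 4/5)
  'f': [0/1 + 1/1*4/5, 0/1 + 1/1*1/1) = [4/5, 1/1)
  emit 'c', narrow to [0/1, 1/5)
Step 2: interval [0/1, 1/5), width = 1/5 - 0/1 = 1/5
  'c': [0/1 + 1/5*0/1, 0/1 + 1/5*1/5) = [0/1, 1/25)
  'b': [0/1 + 1/5*1/5, 0/1 + 1/5*3/5) = [1/25, 3/25)
  'a': [0/1 + 1/5*3/5, 0/1 + 1/5*4/5) = [3/25, 4/25)
  'f': [0/1 + 1/5*4/5, 0/1 + 1/5*1/1) = [4/25, 1/5) <- contains code 112/625
  emit 'f', narrow to [4/25, 1/5)
Step 3: interval [4/25, 1/5), width = 1/5 - 4/25 = 1/25
  'c': [4/25 + 1/25*0/1, 4/25 + 1/25*1/5) = [4/25, 21/125)
  'b': [4/25 + 1/25*1/5, 4/25 + 1/25*3/5) = [21/125, 23/125) <- contains code 112/625
  'a': [4/25 + 1/25*3/5, 4/25 + 1/25*4/5) = [23/125, 24/125)
  'f': [4/25 + 1/25*4/5, 4/25 + 1/25*1/1) = [24/125, 1/5)
  emit 'b', narrow to [21/125, 23/125)
Step 4: interval [21/125, 23/125), width = 23/125 - 21/125 = 2/125
  'c': [21/125 + 2/125*0/1, 21/125 + 2/125*1/5) = [21/125, 107/625)
  'b': [21/125 + 2/125*1/5, 21/125 + 2/125*3/5) = [107/625, 111/625)
  'a': [21/125 + 2/125*3/5, 21/125 + 2/125*4/5) = [111/625, 113/625) <- contains code 112/625
  'f': [21/125 + 2/125*4/5, 21/125 + 2/125*1/1) = [113/625, 23/125)
  emit 'a', narrow to [111/625, 113/625)

Answer: cfba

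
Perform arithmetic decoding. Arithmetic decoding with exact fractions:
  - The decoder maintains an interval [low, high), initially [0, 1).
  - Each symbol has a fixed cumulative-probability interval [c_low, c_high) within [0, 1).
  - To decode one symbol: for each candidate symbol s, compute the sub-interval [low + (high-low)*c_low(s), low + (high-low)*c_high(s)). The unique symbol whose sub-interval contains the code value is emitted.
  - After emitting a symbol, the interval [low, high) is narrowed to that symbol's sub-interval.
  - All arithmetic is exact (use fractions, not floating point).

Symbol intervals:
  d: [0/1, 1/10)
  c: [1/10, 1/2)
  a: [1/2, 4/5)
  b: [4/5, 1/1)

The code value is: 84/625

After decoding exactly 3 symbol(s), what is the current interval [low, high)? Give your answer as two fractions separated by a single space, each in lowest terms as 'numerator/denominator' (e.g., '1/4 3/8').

Answer: 33/250 7/50

Derivation:
Step 1: interval [0/1, 1/1), width = 1/1 - 0/1 = 1/1
  'd': [0/1 + 1/1*0/1, 0/1 + 1/1*1/10) = [0/1, 1/10)
  'c': [0/1 + 1/1*1/10, 0/1 + 1/1*1/2) = [1/10, 1/2) <- contains code 84/625
  'a': [0/1 + 1/1*1/2, 0/1 + 1/1*4/5) = [1/2, 4/5)
  'b': [0/1 + 1/1*4/5, 0/1 + 1/1*1/1) = [4/5, 1/1)
  emit 'c', narrow to [1/10, 1/2)
Step 2: interval [1/10, 1/2), width = 1/2 - 1/10 = 2/5
  'd': [1/10 + 2/5*0/1, 1/10 + 2/5*1/10) = [1/10, 7/50) <- contains code 84/625
  'c': [1/10 + 2/5*1/10, 1/10 + 2/5*1/2) = [7/50, 3/10)
  'a': [1/10 + 2/5*1/2, 1/10 + 2/5*4/5) = [3/10, 21/50)
  'b': [1/10 + 2/5*4/5, 1/10 + 2/5*1/1) = [21/50, 1/2)
  emit 'd', narrow to [1/10, 7/50)
Step 3: interval [1/10, 7/50), width = 7/50 - 1/10 = 1/25
  'd': [1/10 + 1/25*0/1, 1/10 + 1/25*1/10) = [1/10, 13/125)
  'c': [1/10 + 1/25*1/10, 1/10 + 1/25*1/2) = [13/125, 3/25)
  'a': [1/10 + 1/25*1/2, 1/10 + 1/25*4/5) = [3/25, 33/250)
  'b': [1/10 + 1/25*4/5, 1/10 + 1/25*1/1) = [33/250, 7/50) <- contains code 84/625
  emit 'b', narrow to [33/250, 7/50)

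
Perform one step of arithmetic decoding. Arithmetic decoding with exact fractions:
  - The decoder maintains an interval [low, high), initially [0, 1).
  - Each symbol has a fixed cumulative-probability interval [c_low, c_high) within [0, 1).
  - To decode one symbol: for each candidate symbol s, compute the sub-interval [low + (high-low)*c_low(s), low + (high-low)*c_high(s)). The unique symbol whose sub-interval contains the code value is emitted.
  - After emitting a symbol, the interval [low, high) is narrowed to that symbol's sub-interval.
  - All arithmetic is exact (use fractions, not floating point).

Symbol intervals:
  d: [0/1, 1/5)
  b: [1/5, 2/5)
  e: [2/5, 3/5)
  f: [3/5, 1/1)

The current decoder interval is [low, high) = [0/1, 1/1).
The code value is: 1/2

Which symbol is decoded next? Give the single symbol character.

Answer: e

Derivation:
Interval width = high − low = 1/1 − 0/1 = 1/1
Scaled code = (code − low) / width = (1/2 − 0/1) / 1/1 = 1/2
  d: [0/1, 1/5) 
  b: [1/5, 2/5) 
  e: [2/5, 3/5) ← scaled code falls here ✓
  f: [3/5, 1/1) 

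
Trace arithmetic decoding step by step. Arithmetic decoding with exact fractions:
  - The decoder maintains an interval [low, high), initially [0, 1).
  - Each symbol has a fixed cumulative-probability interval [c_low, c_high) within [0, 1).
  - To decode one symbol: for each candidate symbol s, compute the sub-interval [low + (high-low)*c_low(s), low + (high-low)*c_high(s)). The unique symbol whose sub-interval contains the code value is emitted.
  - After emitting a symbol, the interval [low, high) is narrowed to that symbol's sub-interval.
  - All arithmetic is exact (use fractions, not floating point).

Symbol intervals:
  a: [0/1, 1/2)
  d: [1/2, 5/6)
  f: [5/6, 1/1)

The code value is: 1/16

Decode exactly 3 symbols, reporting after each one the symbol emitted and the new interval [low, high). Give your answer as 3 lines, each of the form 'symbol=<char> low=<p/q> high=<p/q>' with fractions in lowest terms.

Step 1: interval [0/1, 1/1), width = 1/1 - 0/1 = 1/1
  'a': [0/1 + 1/1*0/1, 0/1 + 1/1*1/2) = [0/1, 1/2) <- contains code 1/16
  'd': [0/1 + 1/1*1/2, 0/1 + 1/1*5/6) = [1/2, 5/6)
  'f': [0/1 + 1/1*5/6, 0/1 + 1/1*1/1) = [5/6, 1/1)
  emit 'a', narrow to [0/1, 1/2)
Step 2: interval [0/1, 1/2), width = 1/2 - 0/1 = 1/2
  'a': [0/1 + 1/2*0/1, 0/1 + 1/2*1/2) = [0/1, 1/4) <- contains code 1/16
  'd': [0/1 + 1/2*1/2, 0/1 + 1/2*5/6) = [1/4, 5/12)
  'f': [0/1 + 1/2*5/6, 0/1 + 1/2*1/1) = [5/12, 1/2)
  emit 'a', narrow to [0/1, 1/4)
Step 3: interval [0/1, 1/4), width = 1/4 - 0/1 = 1/4
  'a': [0/1 + 1/4*0/1, 0/1 + 1/4*1/2) = [0/1, 1/8) <- contains code 1/16
  'd': [0/1 + 1/4*1/2, 0/1 + 1/4*5/6) = [1/8, 5/24)
  'f': [0/1 + 1/4*5/6, 0/1 + 1/4*1/1) = [5/24, 1/4)
  emit 'a', narrow to [0/1, 1/8)

Answer: symbol=a low=0/1 high=1/2
symbol=a low=0/1 high=1/4
symbol=a low=0/1 high=1/8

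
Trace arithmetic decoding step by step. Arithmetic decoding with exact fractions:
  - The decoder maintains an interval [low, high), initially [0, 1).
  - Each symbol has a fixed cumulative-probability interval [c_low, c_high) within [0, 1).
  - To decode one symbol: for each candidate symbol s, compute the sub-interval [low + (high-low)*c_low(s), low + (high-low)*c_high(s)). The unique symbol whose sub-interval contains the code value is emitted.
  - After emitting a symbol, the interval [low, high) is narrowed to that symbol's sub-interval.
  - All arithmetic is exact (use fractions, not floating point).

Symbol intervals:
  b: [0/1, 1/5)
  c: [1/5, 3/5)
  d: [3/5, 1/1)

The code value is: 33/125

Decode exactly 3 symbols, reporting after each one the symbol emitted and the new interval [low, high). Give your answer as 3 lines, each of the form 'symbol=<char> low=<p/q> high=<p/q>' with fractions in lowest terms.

Answer: symbol=c low=1/5 high=3/5
symbol=b low=1/5 high=7/25
symbol=d low=31/125 high=7/25

Derivation:
Step 1: interval [0/1, 1/1), width = 1/1 - 0/1 = 1/1
  'b': [0/1 + 1/1*0/1, 0/1 + 1/1*1/5) = [0/1, 1/5)
  'c': [0/1 + 1/1*1/5, 0/1 + 1/1*3/5) = [1/5, 3/5) <- contains code 33/125
  'd': [0/1 + 1/1*3/5, 0/1 + 1/1*1/1) = [3/5, 1/1)
  emit 'c', narrow to [1/5, 3/5)
Step 2: interval [1/5, 3/5), width = 3/5 - 1/5 = 2/5
  'b': [1/5 + 2/5*0/1, 1/5 + 2/5*1/5) = [1/5, 7/25) <- contains code 33/125
  'c': [1/5 + 2/5*1/5, 1/5 + 2/5*3/5) = [7/25, 11/25)
  'd': [1/5 + 2/5*3/5, 1/5 + 2/5*1/1) = [11/25, 3/5)
  emit 'b', narrow to [1/5, 7/25)
Step 3: interval [1/5, 7/25), width = 7/25 - 1/5 = 2/25
  'b': [1/5 + 2/25*0/1, 1/5 + 2/25*1/5) = [1/5, 27/125)
  'c': [1/5 + 2/25*1/5, 1/5 + 2/25*3/5) = [27/125, 31/125)
  'd': [1/5 + 2/25*3/5, 1/5 + 2/25*1/1) = [31/125, 7/25) <- contains code 33/125
  emit 'd', narrow to [31/125, 7/25)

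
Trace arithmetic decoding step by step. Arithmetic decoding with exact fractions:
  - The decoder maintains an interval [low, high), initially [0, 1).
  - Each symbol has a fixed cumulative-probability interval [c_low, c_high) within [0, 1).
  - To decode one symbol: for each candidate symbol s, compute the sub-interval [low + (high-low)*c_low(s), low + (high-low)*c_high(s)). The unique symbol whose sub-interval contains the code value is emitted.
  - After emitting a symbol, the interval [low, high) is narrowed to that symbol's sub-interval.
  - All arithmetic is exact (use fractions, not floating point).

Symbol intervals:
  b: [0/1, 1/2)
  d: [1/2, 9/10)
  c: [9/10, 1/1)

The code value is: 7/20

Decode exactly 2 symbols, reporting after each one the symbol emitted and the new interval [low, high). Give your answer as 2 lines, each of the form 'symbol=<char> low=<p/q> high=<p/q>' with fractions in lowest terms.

Answer: symbol=b low=0/1 high=1/2
symbol=d low=1/4 high=9/20

Derivation:
Step 1: interval [0/1, 1/1), width = 1/1 - 0/1 = 1/1
  'b': [0/1 + 1/1*0/1, 0/1 + 1/1*1/2) = [0/1, 1/2) <- contains code 7/20
  'd': [0/1 + 1/1*1/2, 0/1 + 1/1*9/10) = [1/2, 9/10)
  'c': [0/1 + 1/1*9/10, 0/1 + 1/1*1/1) = [9/10, 1/1)
  emit 'b', narrow to [0/1, 1/2)
Step 2: interval [0/1, 1/2), width = 1/2 - 0/1 = 1/2
  'b': [0/1 + 1/2*0/1, 0/1 + 1/2*1/2) = [0/1, 1/4)
  'd': [0/1 + 1/2*1/2, 0/1 + 1/2*9/10) = [1/4, 9/20) <- contains code 7/20
  'c': [0/1 + 1/2*9/10, 0/1 + 1/2*1/1) = [9/20, 1/2)
  emit 'd', narrow to [1/4, 9/20)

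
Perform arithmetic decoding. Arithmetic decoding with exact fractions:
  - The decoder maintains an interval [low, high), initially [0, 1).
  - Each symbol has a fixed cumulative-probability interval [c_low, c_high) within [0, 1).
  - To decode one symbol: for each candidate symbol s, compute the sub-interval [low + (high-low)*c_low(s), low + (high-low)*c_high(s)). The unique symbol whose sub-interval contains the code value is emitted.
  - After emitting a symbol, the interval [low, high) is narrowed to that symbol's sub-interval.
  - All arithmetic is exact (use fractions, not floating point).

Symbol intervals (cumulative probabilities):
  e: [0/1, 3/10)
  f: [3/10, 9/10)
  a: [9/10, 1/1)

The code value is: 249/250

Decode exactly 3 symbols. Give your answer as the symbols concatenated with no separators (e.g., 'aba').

Step 1: interval [0/1, 1/1), width = 1/1 - 0/1 = 1/1
  'e': [0/1 + 1/1*0/1, 0/1 + 1/1*3/10) = [0/1, 3/10)
  'f': [0/1 + 1/1*3/10, 0/1 + 1/1*9/10) = [3/10, 9/10)
  'a': [0/1 + 1/1*9/10, 0/1 + 1/1*1/1) = [9/10, 1/1) <- contains code 249/250
  emit 'a', narrow to [9/10, 1/1)
Step 2: interval [9/10, 1/1), width = 1/1 - 9/10 = 1/10
  'e': [9/10 + 1/10*0/1, 9/10 + 1/10*3/10) = [9/10, 93/100)
  'f': [9/10 + 1/10*3/10, 9/10 + 1/10*9/10) = [93/100, 99/100)
  'a': [9/10 + 1/10*9/10, 9/10 + 1/10*1/1) = [99/100, 1/1) <- contains code 249/250
  emit 'a', narrow to [99/100, 1/1)
Step 3: interval [99/100, 1/1), width = 1/1 - 99/100 = 1/100
  'e': [99/100 + 1/100*0/1, 99/100 + 1/100*3/10) = [99/100, 993/1000)
  'f': [99/100 + 1/100*3/10, 99/100 + 1/100*9/10) = [993/1000, 999/1000) <- contains code 249/250
  'a': [99/100 + 1/100*9/10, 99/100 + 1/100*1/1) = [999/1000, 1/1)
  emit 'f', narrow to [993/1000, 999/1000)

Answer: aaf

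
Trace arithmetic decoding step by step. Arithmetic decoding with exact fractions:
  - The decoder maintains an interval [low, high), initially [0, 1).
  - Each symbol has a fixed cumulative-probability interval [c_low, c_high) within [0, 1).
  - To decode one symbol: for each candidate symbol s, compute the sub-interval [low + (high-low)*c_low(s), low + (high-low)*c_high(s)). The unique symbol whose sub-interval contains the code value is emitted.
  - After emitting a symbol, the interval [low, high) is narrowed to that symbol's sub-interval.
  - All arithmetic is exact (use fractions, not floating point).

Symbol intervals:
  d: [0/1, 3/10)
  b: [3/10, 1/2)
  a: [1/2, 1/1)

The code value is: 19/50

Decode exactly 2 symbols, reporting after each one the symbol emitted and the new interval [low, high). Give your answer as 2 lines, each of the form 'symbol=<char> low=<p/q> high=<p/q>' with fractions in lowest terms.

Answer: symbol=b low=3/10 high=1/2
symbol=b low=9/25 high=2/5

Derivation:
Step 1: interval [0/1, 1/1), width = 1/1 - 0/1 = 1/1
  'd': [0/1 + 1/1*0/1, 0/1 + 1/1*3/10) = [0/1, 3/10)
  'b': [0/1 + 1/1*3/10, 0/1 + 1/1*1/2) = [3/10, 1/2) <- contains code 19/50
  'a': [0/1 + 1/1*1/2, 0/1 + 1/1*1/1) = [1/2, 1/1)
  emit 'b', narrow to [3/10, 1/2)
Step 2: interval [3/10, 1/2), width = 1/2 - 3/10 = 1/5
  'd': [3/10 + 1/5*0/1, 3/10 + 1/5*3/10) = [3/10, 9/25)
  'b': [3/10 + 1/5*3/10, 3/10 + 1/5*1/2) = [9/25, 2/5) <- contains code 19/50
  'a': [3/10 + 1/5*1/2, 3/10 + 1/5*1/1) = [2/5, 1/2)
  emit 'b', narrow to [9/25, 2/5)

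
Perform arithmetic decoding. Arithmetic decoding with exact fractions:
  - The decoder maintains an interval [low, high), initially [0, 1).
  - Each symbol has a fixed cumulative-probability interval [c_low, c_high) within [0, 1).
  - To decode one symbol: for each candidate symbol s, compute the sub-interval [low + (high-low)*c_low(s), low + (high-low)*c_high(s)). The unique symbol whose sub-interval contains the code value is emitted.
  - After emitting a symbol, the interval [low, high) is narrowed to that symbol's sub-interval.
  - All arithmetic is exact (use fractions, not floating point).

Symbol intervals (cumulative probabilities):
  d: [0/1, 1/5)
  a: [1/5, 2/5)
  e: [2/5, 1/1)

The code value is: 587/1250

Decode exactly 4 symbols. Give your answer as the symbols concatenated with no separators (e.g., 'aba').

Step 1: interval [0/1, 1/1), width = 1/1 - 0/1 = 1/1
  'd': [0/1 + 1/1*0/1, 0/1 + 1/1*1/5) = [0/1, 1/5)
  'a': [0/1 + 1/1*1/5, 0/1 + 1/1*2/5) = [1/5, 2/5)
  'e': [0/1 + 1/1*2/5, 0/1 + 1/1*1/1) = [2/5, 1/1) <- contains code 587/1250
  emit 'e', narrow to [2/5, 1/1)
Step 2: interval [2/5, 1/1), width = 1/1 - 2/5 = 3/5
  'd': [2/5 + 3/5*0/1, 2/5 + 3/5*1/5) = [2/5, 13/25) <- contains code 587/1250
  'a': [2/5 + 3/5*1/5, 2/5 + 3/5*2/5) = [13/25, 16/25)
  'e': [2/5 + 3/5*2/5, 2/5 + 3/5*1/1) = [16/25, 1/1)
  emit 'd', narrow to [2/5, 13/25)
Step 3: interval [2/5, 13/25), width = 13/25 - 2/5 = 3/25
  'd': [2/5 + 3/25*0/1, 2/5 + 3/25*1/5) = [2/5, 53/125)
  'a': [2/5 + 3/25*1/5, 2/5 + 3/25*2/5) = [53/125, 56/125)
  'e': [2/5 + 3/25*2/5, 2/5 + 3/25*1/1) = [56/125, 13/25) <- contains code 587/1250
  emit 'e', narrow to [56/125, 13/25)
Step 4: interval [56/125, 13/25), width = 13/25 - 56/125 = 9/125
  'd': [56/125 + 9/125*0/1, 56/125 + 9/125*1/5) = [56/125, 289/625)
  'a': [56/125 + 9/125*1/5, 56/125 + 9/125*2/5) = [289/625, 298/625) <- contains code 587/1250
  'e': [56/125 + 9/125*2/5, 56/125 + 9/125*1/1) = [298/625, 13/25)
  emit 'a', narrow to [289/625, 298/625)

Answer: edea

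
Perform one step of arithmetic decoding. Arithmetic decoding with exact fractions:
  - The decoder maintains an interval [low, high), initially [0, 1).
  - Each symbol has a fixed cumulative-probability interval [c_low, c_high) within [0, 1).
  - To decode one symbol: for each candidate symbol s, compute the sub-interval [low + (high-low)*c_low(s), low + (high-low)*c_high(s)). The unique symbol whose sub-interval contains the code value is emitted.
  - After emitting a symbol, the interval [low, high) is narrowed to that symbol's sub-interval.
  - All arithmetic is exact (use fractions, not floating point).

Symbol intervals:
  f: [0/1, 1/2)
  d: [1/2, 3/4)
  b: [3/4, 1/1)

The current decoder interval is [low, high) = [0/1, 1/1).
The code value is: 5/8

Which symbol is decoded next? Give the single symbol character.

Interval width = high − low = 1/1 − 0/1 = 1/1
Scaled code = (code − low) / width = (5/8 − 0/1) / 1/1 = 5/8
  f: [0/1, 1/2) 
  d: [1/2, 3/4) ← scaled code falls here ✓
  b: [3/4, 1/1) 

Answer: d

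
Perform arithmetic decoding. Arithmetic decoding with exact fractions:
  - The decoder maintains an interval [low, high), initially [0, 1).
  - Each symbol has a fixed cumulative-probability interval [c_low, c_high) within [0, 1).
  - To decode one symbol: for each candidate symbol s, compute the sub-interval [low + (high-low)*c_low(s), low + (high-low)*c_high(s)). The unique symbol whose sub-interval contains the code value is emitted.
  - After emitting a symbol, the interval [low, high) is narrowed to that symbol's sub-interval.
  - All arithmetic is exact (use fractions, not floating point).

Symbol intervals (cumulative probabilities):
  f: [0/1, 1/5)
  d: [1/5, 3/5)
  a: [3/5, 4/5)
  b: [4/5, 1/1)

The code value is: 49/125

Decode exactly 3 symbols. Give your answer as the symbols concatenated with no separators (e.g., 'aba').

Step 1: interval [0/1, 1/1), width = 1/1 - 0/1 = 1/1
  'f': [0/1 + 1/1*0/1, 0/1 + 1/1*1/5) = [0/1, 1/5)
  'd': [0/1 + 1/1*1/5, 0/1 + 1/1*3/5) = [1/5, 3/5) <- contains code 49/125
  'a': [0/1 + 1/1*3/5, 0/1 + 1/1*4/5) = [3/5, 4/5)
  'b': [0/1 + 1/1*4/5, 0/1 + 1/1*1/1) = [4/5, 1/1)
  emit 'd', narrow to [1/5, 3/5)
Step 2: interval [1/5, 3/5), width = 3/5 - 1/5 = 2/5
  'f': [1/5 + 2/5*0/1, 1/5 + 2/5*1/5) = [1/5, 7/25)
  'd': [1/5 + 2/5*1/5, 1/5 + 2/5*3/5) = [7/25, 11/25) <- contains code 49/125
  'a': [1/5 + 2/5*3/5, 1/5 + 2/5*4/5) = [11/25, 13/25)
  'b': [1/5 + 2/5*4/5, 1/5 + 2/5*1/1) = [13/25, 3/5)
  emit 'd', narrow to [7/25, 11/25)
Step 3: interval [7/25, 11/25), width = 11/25 - 7/25 = 4/25
  'f': [7/25 + 4/25*0/1, 7/25 + 4/25*1/5) = [7/25, 39/125)
  'd': [7/25 + 4/25*1/5, 7/25 + 4/25*3/5) = [39/125, 47/125)
  'a': [7/25 + 4/25*3/5, 7/25 + 4/25*4/5) = [47/125, 51/125) <- contains code 49/125
  'b': [7/25 + 4/25*4/5, 7/25 + 4/25*1/1) = [51/125, 11/25)
  emit 'a', narrow to [47/125, 51/125)

Answer: dda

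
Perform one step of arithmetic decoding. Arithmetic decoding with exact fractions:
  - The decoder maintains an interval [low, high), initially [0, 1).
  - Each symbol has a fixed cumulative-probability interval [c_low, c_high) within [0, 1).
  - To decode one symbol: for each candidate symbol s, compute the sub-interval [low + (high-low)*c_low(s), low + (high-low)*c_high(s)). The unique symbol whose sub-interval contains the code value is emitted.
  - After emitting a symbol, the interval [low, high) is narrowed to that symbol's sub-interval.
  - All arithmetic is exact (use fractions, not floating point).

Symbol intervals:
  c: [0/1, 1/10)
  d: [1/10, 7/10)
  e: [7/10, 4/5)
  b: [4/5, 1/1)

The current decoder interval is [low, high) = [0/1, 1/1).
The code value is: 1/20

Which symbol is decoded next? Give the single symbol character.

Interval width = high − low = 1/1 − 0/1 = 1/1
Scaled code = (code − low) / width = (1/20 − 0/1) / 1/1 = 1/20
  c: [0/1, 1/10) ← scaled code falls here ✓
  d: [1/10, 7/10) 
  e: [7/10, 4/5) 
  b: [4/5, 1/1) 

Answer: c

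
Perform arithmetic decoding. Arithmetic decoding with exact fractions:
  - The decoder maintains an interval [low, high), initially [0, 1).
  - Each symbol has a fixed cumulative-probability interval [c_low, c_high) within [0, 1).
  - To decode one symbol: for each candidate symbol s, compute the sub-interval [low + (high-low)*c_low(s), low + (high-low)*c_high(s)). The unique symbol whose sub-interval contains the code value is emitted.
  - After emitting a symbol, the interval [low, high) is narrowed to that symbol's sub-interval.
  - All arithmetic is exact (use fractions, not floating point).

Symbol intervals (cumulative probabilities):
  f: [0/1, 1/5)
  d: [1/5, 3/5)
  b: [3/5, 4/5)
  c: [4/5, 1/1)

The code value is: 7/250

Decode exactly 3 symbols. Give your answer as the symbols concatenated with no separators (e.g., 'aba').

Step 1: interval [0/1, 1/1), width = 1/1 - 0/1 = 1/1
  'f': [0/1 + 1/1*0/1, 0/1 + 1/1*1/5) = [0/1, 1/5) <- contains code 7/250
  'd': [0/1 + 1/1*1/5, 0/1 + 1/1*3/5) = [1/5, 3/5)
  'b': [0/1 + 1/1*3/5, 0/1 + 1/1*4/5) = [3/5, 4/5)
  'c': [0/1 + 1/1*4/5, 0/1 + 1/1*1/1) = [4/5, 1/1)
  emit 'f', narrow to [0/1, 1/5)
Step 2: interval [0/1, 1/5), width = 1/5 - 0/1 = 1/5
  'f': [0/1 + 1/5*0/1, 0/1 + 1/5*1/5) = [0/1, 1/25) <- contains code 7/250
  'd': [0/1 + 1/5*1/5, 0/1 + 1/5*3/5) = [1/25, 3/25)
  'b': [0/1 + 1/5*3/5, 0/1 + 1/5*4/5) = [3/25, 4/25)
  'c': [0/1 + 1/5*4/5, 0/1 + 1/5*1/1) = [4/25, 1/5)
  emit 'f', narrow to [0/1, 1/25)
Step 3: interval [0/1, 1/25), width = 1/25 - 0/1 = 1/25
  'f': [0/1 + 1/25*0/1, 0/1 + 1/25*1/5) = [0/1, 1/125)
  'd': [0/1 + 1/25*1/5, 0/1 + 1/25*3/5) = [1/125, 3/125)
  'b': [0/1 + 1/25*3/5, 0/1 + 1/25*4/5) = [3/125, 4/125) <- contains code 7/250
  'c': [0/1 + 1/25*4/5, 0/1 + 1/25*1/1) = [4/125, 1/25)
  emit 'b', narrow to [3/125, 4/125)

Answer: ffb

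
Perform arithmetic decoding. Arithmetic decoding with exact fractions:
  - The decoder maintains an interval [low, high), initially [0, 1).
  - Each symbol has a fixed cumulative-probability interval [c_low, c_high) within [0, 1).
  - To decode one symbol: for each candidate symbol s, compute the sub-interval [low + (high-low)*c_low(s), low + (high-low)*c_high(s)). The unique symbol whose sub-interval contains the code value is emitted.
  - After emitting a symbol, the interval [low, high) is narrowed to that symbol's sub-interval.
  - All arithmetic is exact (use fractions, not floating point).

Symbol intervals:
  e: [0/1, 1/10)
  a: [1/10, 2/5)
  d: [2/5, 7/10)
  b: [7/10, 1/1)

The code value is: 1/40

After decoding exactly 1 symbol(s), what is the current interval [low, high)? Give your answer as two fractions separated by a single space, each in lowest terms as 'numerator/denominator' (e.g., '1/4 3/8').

Step 1: interval [0/1, 1/1), width = 1/1 - 0/1 = 1/1
  'e': [0/1 + 1/1*0/1, 0/1 + 1/1*1/10) = [0/1, 1/10) <- contains code 1/40
  'a': [0/1 + 1/1*1/10, 0/1 + 1/1*2/5) = [1/10, 2/5)
  'd': [0/1 + 1/1*2/5, 0/1 + 1/1*7/10) = [2/5, 7/10)
  'b': [0/1 + 1/1*7/10, 0/1 + 1/1*1/1) = [7/10, 1/1)
  emit 'e', narrow to [0/1, 1/10)

Answer: 0/1 1/10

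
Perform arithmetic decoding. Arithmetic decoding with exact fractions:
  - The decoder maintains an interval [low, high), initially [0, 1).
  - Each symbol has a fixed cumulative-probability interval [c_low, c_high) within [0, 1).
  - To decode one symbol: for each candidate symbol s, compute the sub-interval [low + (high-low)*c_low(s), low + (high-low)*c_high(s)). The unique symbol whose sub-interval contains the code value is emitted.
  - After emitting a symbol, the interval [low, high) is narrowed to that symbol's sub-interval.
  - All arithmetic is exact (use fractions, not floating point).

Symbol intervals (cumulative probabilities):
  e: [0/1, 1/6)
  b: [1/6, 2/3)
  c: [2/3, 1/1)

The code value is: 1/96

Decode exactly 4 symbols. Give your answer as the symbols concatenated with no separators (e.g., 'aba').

Answer: eebb

Derivation:
Step 1: interval [0/1, 1/1), width = 1/1 - 0/1 = 1/1
  'e': [0/1 + 1/1*0/1, 0/1 + 1/1*1/6) = [0/1, 1/6) <- contains code 1/96
  'b': [0/1 + 1/1*1/6, 0/1 + 1/1*2/3) = [1/6, 2/3)
  'c': [0/1 + 1/1*2/3, 0/1 + 1/1*1/1) = [2/3, 1/1)
  emit 'e', narrow to [0/1, 1/6)
Step 2: interval [0/1, 1/6), width = 1/6 - 0/1 = 1/6
  'e': [0/1 + 1/6*0/1, 0/1 + 1/6*1/6) = [0/1, 1/36) <- contains code 1/96
  'b': [0/1 + 1/6*1/6, 0/1 + 1/6*2/3) = [1/36, 1/9)
  'c': [0/1 + 1/6*2/3, 0/1 + 1/6*1/1) = [1/9, 1/6)
  emit 'e', narrow to [0/1, 1/36)
Step 3: interval [0/1, 1/36), width = 1/36 - 0/1 = 1/36
  'e': [0/1 + 1/36*0/1, 0/1 + 1/36*1/6) = [0/1, 1/216)
  'b': [0/1 + 1/36*1/6, 0/1 + 1/36*2/3) = [1/216, 1/54) <- contains code 1/96
  'c': [0/1 + 1/36*2/3, 0/1 + 1/36*1/1) = [1/54, 1/36)
  emit 'b', narrow to [1/216, 1/54)
Step 4: interval [1/216, 1/54), width = 1/54 - 1/216 = 1/72
  'e': [1/216 + 1/72*0/1, 1/216 + 1/72*1/6) = [1/216, 1/144)
  'b': [1/216 + 1/72*1/6, 1/216 + 1/72*2/3) = [1/144, 1/72) <- contains code 1/96
  'c': [1/216 + 1/72*2/3, 1/216 + 1/72*1/1) = [1/72, 1/54)
  emit 'b', narrow to [1/144, 1/72)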